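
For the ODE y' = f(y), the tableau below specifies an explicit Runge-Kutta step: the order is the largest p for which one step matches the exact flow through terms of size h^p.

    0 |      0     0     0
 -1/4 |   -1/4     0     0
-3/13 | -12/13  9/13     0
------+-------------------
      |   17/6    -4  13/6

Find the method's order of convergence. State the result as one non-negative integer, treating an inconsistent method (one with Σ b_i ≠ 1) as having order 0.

2

b = (17/6, -4, 13/6)
c = (0, -1/4, -3/13)
Ac = (0, 0, -9/52)
Σ b_i: 17/6·1 + (-4)·1 + 13/6·1 = 1 ✓
b·c: (-4)·(-1/4) + 13/6·(-3/13) = 1/2 ✓
b·c²: (-4)·1/16 + 13/6·9/169 = -7/52 ≠ 1/3 ⇒ order 2.
b·Ac: 13/6·(-9/52) = -3/8 ≠ 1/6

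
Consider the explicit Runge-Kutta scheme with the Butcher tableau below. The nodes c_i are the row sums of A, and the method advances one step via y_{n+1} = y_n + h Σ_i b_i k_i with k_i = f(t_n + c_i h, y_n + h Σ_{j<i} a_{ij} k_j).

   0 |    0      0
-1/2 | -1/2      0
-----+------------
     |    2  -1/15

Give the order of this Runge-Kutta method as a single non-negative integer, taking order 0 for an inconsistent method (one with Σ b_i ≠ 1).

b = (2, -1/15)
c = (0, -1/2)
Σ b_i: 2·1 + (-1/15)·1 = 29/15 ≠ 1 ⇒ order 0.

0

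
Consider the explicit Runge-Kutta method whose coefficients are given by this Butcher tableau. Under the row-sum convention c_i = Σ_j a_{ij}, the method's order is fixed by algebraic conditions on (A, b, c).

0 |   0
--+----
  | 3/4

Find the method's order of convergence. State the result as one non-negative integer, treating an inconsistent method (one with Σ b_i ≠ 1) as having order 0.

b = (3/4)
c = (0)
Σ b_i: 3/4·1 = 3/4 ≠ 1 ⇒ order 0.

0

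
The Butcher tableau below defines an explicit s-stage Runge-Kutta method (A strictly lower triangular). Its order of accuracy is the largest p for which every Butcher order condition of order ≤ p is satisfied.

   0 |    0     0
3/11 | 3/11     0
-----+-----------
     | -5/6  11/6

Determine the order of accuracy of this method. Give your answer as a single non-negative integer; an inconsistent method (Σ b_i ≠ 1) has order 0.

b = (-5/6, 11/6)
c = (0, 3/11)
Σ b_i: (-5/6)·1 + 11/6·1 = 1 ✓
b·c: 11/6·3/11 = 1/2 ✓; 2 stages ⇒ order 2.

2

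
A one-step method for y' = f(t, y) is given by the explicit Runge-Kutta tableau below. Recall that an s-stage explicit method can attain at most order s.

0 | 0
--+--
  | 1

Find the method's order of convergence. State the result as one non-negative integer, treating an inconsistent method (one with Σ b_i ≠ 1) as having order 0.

1

b = (1)
c = (0)
Σ b_i: 1·1 = 1 ✓; 1 stage ⇒ order 1.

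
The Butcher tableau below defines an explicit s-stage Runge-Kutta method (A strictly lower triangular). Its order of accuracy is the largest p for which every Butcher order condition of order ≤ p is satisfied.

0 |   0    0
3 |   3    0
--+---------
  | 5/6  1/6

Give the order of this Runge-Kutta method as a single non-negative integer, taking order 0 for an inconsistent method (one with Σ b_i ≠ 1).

b = (5/6, 1/6)
c = (0, 3)
Σ b_i: 5/6·1 + 1/6·1 = 1 ✓
b·c: 1/6·3 = 1/2 ✓; 2 stages ⇒ order 2.

2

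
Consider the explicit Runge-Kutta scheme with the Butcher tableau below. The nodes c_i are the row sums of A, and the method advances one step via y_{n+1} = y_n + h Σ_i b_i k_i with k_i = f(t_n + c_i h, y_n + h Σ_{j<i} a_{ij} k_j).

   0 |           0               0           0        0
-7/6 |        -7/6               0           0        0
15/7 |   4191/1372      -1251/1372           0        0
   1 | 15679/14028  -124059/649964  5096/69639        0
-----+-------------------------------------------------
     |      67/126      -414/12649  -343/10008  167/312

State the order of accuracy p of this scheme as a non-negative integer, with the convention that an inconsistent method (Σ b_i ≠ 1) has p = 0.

4

b = (67/126, -414/12649, -343/10008, 167/312)
c = (0, -7/6, 15/7, 1)
Ac = (0, 0, 417/392, 507/1336)
Σ b_i: 67/126·1 + (-414/12649)·1 + (-343/10008)·1 + 167/312·1 = 1 ✓
b·c: (-414/12649)·(-7/6) + (-343/10008)·15/7 + 167/312·1 = 1/2 ✓
b·c²: (-414/12649)·49/36 + (-343/10008)·225/49 + 167/312·1 = 1/3 ✓
b·Ac: (-343/10008)·417/392 + 167/312·507/1336 = 1/6 ✓
b·c³: (-414/12649)·(-343/216) + (-343/10008)·3375/343 + 167/312·1 = 1/4 ✓
b·(c∘Ac): (-343/10008)·6255/2744 + 167/312·507/1336 = 1/8 ✓
b·Ac²: (-343/10008)·(-139/112) + 167/312·611/8016 = 1/12 ✓
b·A²c: 167/312·13/167 = 1/24 ✓; 4 stages ⇒ order 4.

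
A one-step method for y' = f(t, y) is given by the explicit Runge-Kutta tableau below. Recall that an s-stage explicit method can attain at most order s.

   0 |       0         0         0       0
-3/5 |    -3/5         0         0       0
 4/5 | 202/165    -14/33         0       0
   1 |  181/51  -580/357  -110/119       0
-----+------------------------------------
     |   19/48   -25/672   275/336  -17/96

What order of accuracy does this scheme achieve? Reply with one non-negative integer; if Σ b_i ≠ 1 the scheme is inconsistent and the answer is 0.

b = (19/48, -25/672, 275/336, -17/96)
c = (0, -3/5, 4/5, 1)
Ac = (0, 0, 14/55, 4/17)
Σ b_i: 19/48·1 + (-25/672)·1 + 275/336·1 + (-17/96)·1 = 1 ✓
b·c: (-25/672)·(-3/5) + 275/336·4/5 + (-17/96)·1 = 1/2 ✓
b·c²: (-25/672)·9/25 + 275/336·16/25 + (-17/96)·1 = 1/3 ✓
b·Ac: 275/336·14/55 + (-17/96)·4/17 = 1/6 ✓
b·c³: (-25/672)·(-27/125) + 275/336·64/125 + (-17/96)·1 = 1/4 ✓
b·(c∘Ac): 275/336·56/275 + (-17/96)·4/17 = 1/8 ✓
b·Ac²: 275/336·(-42/275) + (-17/96)·(-20/17) = 1/12 ✓
b·A²c: (-17/96)·(-4/17) = 1/24 ✓; 4 stages ⇒ order 4.

4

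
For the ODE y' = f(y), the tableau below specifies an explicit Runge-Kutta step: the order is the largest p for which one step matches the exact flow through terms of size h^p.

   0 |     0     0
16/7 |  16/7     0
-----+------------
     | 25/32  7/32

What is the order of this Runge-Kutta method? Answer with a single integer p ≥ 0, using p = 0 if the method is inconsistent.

b = (25/32, 7/32)
c = (0, 16/7)
Σ b_i: 25/32·1 + 7/32·1 = 1 ✓
b·c: 7/32·16/7 = 1/2 ✓; 2 stages ⇒ order 2.

2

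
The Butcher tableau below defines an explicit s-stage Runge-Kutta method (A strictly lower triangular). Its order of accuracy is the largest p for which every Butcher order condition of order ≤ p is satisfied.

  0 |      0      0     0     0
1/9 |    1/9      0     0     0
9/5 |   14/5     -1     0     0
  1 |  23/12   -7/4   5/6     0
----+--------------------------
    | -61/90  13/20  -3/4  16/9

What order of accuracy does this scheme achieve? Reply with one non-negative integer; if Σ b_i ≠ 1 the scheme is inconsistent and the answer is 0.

b = (-61/90, 13/20, -3/4, 16/9)
c = (0, 1/9, 9/5, 1)
Ac = (0, 0, -1/9, 47/36)
Σ b_i: (-61/90)·1 + 13/20·1 + (-3/4)·1 + 16/9·1 = 1 ✓
b·c: 13/20·1/9 + (-3/4)·9/5 + 16/9·1 = 1/2 ✓
b·c²: 13/20·1/81 + (-3/4)·81/25 + 16/9·1 = -2609/4050 ≠ 1/3 ⇒ order 2.
b·Ac: (-3/4)·(-1/9) + 16/9·47/36 = 779/324 ≠ 1/6

2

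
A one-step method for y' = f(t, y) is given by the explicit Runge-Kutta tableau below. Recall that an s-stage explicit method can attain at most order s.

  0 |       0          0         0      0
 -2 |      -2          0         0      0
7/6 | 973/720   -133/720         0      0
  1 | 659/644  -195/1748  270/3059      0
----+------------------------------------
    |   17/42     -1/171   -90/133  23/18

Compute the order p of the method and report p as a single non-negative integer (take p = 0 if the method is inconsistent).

b = (17/42, -1/171, -90/133, 23/18)
c = (0, -2, 7/6, 1)
Ac = (0, 0, 133/360, 15/46)
Σ b_i: 17/42·1 + (-1/171)·1 + (-90/133)·1 + 23/18·1 = 1 ✓
b·c: (-1/171)·(-2) + (-90/133)·7/6 + 23/18·1 = 1/2 ✓
b·c²: (-1/171)·4 + (-90/133)·49/36 + 23/18·1 = 1/3 ✓
b·Ac: (-90/133)·133/360 + 23/18·15/46 = 1/6 ✓
b·c³: (-1/171)·(-8) + (-90/133)·343/216 + 23/18·1 = 1/4 ✓
b·(c∘Ac): (-90/133)·931/2160 + 23/18·15/46 = 1/8 ✓
b·Ac²: (-90/133)·(-133/180) + 23/18·(-15/46) = 1/12 ✓
b·A²c: 23/18·3/92 = 1/24 ✓; 4 stages ⇒ order 4.

4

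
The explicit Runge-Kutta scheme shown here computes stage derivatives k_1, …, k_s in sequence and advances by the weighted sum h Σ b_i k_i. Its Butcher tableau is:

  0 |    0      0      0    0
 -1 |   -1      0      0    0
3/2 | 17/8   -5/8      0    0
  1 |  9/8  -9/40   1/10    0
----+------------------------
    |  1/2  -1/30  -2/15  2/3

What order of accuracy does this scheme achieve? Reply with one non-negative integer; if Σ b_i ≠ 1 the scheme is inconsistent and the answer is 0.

b = (1/2, -1/30, -2/15, 2/3)
c = (0, -1, 3/2, 1)
Ac = (0, 0, 5/8, 3/8)
Σ b_i: 1/2·1 + (-1/30)·1 + (-2/15)·1 + 2/3·1 = 1 ✓
b·c: (-1/30)·(-1) + (-2/15)·3/2 + 2/3·1 = 1/2 ✓
b·c²: (-1/30)·1 + (-2/15)·9/4 + 2/3·1 = 1/3 ✓
b·Ac: (-2/15)·5/8 + 2/3·3/8 = 1/6 ✓
b·c³: (-1/30)·(-1) + (-2/15)·27/8 + 2/3·1 = 1/4 ✓
b·(c∘Ac): (-2/15)·15/16 + 2/3·3/8 = 1/8 ✓
b·Ac²: (-2/15)·(-5/8) = 1/12 ✓
b·A²c: 2/3·1/16 = 1/24 ✓; 4 stages ⇒ order 4.

4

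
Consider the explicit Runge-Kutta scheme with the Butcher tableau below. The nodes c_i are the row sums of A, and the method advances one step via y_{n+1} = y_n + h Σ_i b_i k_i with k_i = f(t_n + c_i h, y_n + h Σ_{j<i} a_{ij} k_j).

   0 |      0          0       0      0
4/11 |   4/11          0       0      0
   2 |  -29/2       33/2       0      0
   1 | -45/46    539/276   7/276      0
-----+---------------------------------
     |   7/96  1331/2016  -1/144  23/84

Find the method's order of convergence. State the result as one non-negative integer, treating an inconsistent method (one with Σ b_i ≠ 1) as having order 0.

4

b = (7/96, 1331/2016, -1/144, 23/84)
c = (0, 4/11, 2, 1)
Ac = (0, 0, 6, 35/46)
Σ b_i: 7/96·1 + 1331/2016·1 + (-1/144)·1 + 23/84·1 = 1 ✓
b·c: 1331/2016·4/11 + (-1/144)·2 + 23/84·1 = 1/2 ✓
b·c²: 1331/2016·16/121 + (-1/144)·4 + 23/84·1 = 1/3 ✓
b·Ac: (-1/144)·6 + 23/84·35/46 = 1/6 ✓
b·c³: 1331/2016·64/1331 + (-1/144)·8 + 23/84·1 = 1/4 ✓
b·(c∘Ac): (-1/144)·12 + 23/84·35/46 = 1/8 ✓
b·Ac²: (-1/144)·24/11 + 23/84·91/253 = 1/12 ✓
b·A²c: 23/84·7/46 = 1/24 ✓; 4 stages ⇒ order 4.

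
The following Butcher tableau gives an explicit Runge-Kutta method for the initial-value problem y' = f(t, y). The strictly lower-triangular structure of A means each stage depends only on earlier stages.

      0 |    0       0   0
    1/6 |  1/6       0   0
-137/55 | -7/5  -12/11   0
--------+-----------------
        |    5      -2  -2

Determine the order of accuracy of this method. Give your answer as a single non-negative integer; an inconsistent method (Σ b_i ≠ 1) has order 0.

1

b = (5, -2, -2)
c = (0, 1/6, -137/55)
Ac = (0, 0, -2/11)
Σ b_i: 5·1 + (-2)·1 + (-2)·1 = 1 ✓
b·c: (-2)·1/6 + (-2)·(-137/55) = 767/165 ≠ 1/2 ⇒ order 1.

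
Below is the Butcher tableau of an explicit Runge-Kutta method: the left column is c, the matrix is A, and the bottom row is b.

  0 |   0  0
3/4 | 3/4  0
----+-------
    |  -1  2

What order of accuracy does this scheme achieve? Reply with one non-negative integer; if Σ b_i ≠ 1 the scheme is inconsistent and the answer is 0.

b = (-1, 2)
c = (0, 3/4)
Σ b_i: (-1)·1 + 2·1 = 1 ✓
b·c: 2·3/4 = 3/2 ≠ 1/2 ⇒ order 1.

1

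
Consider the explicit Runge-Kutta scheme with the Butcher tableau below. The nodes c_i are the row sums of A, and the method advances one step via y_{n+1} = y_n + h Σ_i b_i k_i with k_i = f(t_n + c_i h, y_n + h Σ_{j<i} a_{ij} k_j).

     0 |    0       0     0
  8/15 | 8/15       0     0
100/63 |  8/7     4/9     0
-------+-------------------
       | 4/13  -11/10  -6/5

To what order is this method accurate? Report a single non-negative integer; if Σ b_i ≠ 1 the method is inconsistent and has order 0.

b = (4/13, -11/10, -6/5)
c = (0, 8/15, 100/63)
Ac = (0, 0, 32/135)
Σ b_i: 4/13·1 + (-11/10)·1 + (-6/5)·1 = -259/130 ≠ 1 ⇒ order 0.

0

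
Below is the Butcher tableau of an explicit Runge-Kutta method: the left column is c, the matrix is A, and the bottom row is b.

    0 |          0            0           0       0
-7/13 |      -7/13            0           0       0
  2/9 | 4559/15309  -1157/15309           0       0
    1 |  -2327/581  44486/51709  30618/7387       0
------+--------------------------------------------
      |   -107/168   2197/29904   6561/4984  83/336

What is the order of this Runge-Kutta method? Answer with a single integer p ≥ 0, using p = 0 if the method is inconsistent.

4

b = (-107/168, 2197/29904, 6561/4984, 83/336)
c = (0, -7/13, 2/9, 1)
Ac = (0, 0, 89/2187, 38/83)
Σ b_i: (-107/168)·1 + 2197/29904·1 + 6561/4984·1 + 83/336·1 = 1 ✓
b·c: 2197/29904·(-7/13) + 6561/4984·2/9 + 83/336·1 = 1/2 ✓
b·c²: 2197/29904·49/169 + 6561/4984·4/81 + 83/336·1 = 1/3 ✓
b·Ac: 6561/4984·89/2187 + 83/336·38/83 = 1/6 ✓
b·c³: 2197/29904·(-343/2197) + 6561/4984·8/729 + 83/336·1 = 1/4 ✓
b·(c∘Ac): 6561/4984·178/19683 + 83/336·38/83 = 1/8 ✓
b·Ac²: 6561/4984·(-623/28431) + 83/336·490/1079 = 1/12 ✓
b·A²c: 83/336·14/83 = 1/24 ✓; 4 stages ⇒ order 4.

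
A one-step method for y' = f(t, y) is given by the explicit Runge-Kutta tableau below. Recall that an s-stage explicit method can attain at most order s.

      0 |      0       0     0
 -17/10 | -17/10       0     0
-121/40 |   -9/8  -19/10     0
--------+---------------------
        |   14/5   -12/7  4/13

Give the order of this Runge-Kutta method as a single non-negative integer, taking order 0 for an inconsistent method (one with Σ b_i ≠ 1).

b = (14/5, -12/7, 4/13)
c = (0, -17/10, -121/40)
Ac = (0, 0, 323/100)
Σ b_i: 14/5·1 + (-12/7)·1 + 4/13·1 = 634/455 ≠ 1 ⇒ order 0.

0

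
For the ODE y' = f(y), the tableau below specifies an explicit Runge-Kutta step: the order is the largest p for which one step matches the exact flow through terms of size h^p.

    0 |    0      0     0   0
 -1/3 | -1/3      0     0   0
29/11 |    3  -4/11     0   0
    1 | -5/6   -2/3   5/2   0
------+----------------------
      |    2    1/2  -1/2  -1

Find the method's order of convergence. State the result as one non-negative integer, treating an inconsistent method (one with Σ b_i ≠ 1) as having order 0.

b = (2, 1/2, -1/2, -1)
c = (0, -1/3, 29/11, 1)
Ac = (0, 0, 4/33, 1349/198)
Σ b_i: 2·1 + 1/2·1 + (-1/2)·1 + (-1)·1 = 1 ✓
b·c: 1/2·(-1/3) + (-1/2)·29/11 + (-1)·1 = -82/33 ≠ 1/2 ⇒ order 1.

1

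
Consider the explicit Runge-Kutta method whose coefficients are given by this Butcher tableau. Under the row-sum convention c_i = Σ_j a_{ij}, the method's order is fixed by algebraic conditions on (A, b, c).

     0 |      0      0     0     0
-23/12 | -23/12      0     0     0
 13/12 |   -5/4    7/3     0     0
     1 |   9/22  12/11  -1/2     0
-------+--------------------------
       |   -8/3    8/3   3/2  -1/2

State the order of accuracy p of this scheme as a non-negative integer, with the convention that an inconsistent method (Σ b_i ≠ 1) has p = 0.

1

b = (-8/3, 8/3, 3/2, -1/2)
c = (0, -23/12, 13/12, 1)
Ac = (0, 0, -161/36, -695/264)
Σ b_i: (-8/3)·1 + 8/3·1 + 3/2·1 + (-1/2)·1 = 1 ✓
b·c: 8/3·(-23/12) + 3/2·13/12 + (-1/2)·1 = -287/72 ≠ 1/2 ⇒ order 1.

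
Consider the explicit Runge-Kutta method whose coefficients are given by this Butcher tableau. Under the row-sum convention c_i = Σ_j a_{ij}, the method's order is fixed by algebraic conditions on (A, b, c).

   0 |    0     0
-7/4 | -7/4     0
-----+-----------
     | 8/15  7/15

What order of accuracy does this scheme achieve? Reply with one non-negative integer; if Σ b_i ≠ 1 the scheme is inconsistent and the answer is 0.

b = (8/15, 7/15)
c = (0, -7/4)
Σ b_i: 8/15·1 + 7/15·1 = 1 ✓
b·c: 7/15·(-7/4) = -49/60 ≠ 1/2 ⇒ order 1.

1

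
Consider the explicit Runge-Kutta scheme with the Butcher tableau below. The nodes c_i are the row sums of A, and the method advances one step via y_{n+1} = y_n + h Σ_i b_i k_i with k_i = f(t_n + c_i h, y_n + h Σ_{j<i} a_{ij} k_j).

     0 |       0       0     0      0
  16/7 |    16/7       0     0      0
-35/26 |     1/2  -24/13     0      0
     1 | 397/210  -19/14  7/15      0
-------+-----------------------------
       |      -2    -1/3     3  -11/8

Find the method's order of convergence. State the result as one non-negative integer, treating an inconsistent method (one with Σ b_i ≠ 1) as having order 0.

b = (-2, -1/3, 3, -11/8)
c = (0, 16/7, -35/26, 1)
Ac = (0, 0, -384/91, -14257/3822)
Σ b_i: (-2)·1 + (-1/3)·1 + 3·1 + (-11/8)·1 = -17/24 ≠ 1 ⇒ order 0.

0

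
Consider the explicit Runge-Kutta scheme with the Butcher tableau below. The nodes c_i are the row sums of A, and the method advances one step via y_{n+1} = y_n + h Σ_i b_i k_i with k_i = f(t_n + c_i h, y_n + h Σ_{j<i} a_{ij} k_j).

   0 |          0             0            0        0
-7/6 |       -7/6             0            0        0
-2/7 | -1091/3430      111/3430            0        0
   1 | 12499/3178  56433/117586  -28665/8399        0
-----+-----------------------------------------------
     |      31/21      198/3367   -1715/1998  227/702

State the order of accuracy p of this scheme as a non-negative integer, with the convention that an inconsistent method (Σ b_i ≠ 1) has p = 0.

b = (31/21, 198/3367, -1715/1998, 227/702)
c = (0, -7/6, -2/7, 1)
Ac = (0, 0, -37/980, 377/908)
Σ b_i: 31/21·1 + 198/3367·1 + (-1715/1998)·1 + 227/702·1 = 1 ✓
b·c: 198/3367·(-7/6) + (-1715/1998)·(-2/7) + 227/702·1 = 1/2 ✓
b·c²: 198/3367·49/36 + (-1715/1998)·4/49 + 227/702·1 = 1/3 ✓
b·Ac: (-1715/1998)·(-37/980) + 227/702·377/908 = 1/6 ✓
b·c³: 198/3367·(-343/216) + (-1715/1998)·(-8/343) + 227/702·1 = 1/4 ✓
b·(c∘Ac): (-1715/1998)·37/3430 + 227/702·377/908 = 1/8 ✓
b·Ac²: (-1715/1998)·37/840 + 227/702·2041/5448 = 1/12 ✓
b·A²c: 227/702·117/908 = 1/24 ✓; 4 stages ⇒ order 4.

4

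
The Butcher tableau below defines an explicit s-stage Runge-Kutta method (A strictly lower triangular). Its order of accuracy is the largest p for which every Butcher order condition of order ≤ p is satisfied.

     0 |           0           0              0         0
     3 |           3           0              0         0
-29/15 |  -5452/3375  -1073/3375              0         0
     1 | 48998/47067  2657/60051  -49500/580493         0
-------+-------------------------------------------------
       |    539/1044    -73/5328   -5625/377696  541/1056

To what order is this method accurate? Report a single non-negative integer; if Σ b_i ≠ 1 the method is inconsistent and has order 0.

b = (539/1044, -73/5328, -5625/377696, 541/1056)
c = (0, 3, -29/15, 1)
Ac = (0, 0, -1073/1125, 161/541)
Σ b_i: 539/1044·1 + (-73/5328)·1 + (-5625/377696)·1 + 541/1056·1 = 1 ✓
b·c: (-73/5328)·3 + (-5625/377696)·(-29/15) + 541/1056·1 = 1/2 ✓
b·c²: (-73/5328)·9 + (-5625/377696)·841/225 + 541/1056·1 = 1/3 ✓
b·Ac: (-5625/377696)·(-1073/1125) + 541/1056·161/541 = 1/6 ✓
b·c³: (-73/5328)·27 + (-5625/377696)·(-24389/3375) + 541/1056·1 = 1/4 ✓
b·(c∘Ac): (-5625/377696)·31117/16875 + 541/1056·161/541 = 1/8 ✓
b·Ac²: (-5625/377696)·(-1073/375) + 541/1056·43/541 = 1/12 ✓
b·A²c: 541/1056·44/541 = 1/24 ✓; 4 stages ⇒ order 4.

4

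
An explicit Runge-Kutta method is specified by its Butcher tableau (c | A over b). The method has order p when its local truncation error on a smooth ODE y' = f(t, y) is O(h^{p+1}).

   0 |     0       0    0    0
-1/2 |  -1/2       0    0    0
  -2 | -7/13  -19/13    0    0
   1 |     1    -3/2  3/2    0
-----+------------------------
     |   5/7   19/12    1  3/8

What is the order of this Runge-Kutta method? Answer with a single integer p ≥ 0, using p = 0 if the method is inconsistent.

0

b = (5/7, 19/12, 1, 3/8)
c = (0, -1/2, -2, 1)
Ac = (0, 0, 19/26, -9/4)
Σ b_i: 5/7·1 + 19/12·1 + 1·1 + 3/8·1 = 617/168 ≠ 1 ⇒ order 0.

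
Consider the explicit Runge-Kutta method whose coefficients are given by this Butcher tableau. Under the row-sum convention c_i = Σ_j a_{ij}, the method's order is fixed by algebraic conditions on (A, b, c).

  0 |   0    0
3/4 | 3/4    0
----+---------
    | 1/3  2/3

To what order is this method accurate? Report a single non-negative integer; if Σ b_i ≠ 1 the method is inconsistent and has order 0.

2

b = (1/3, 2/3)
c = (0, 3/4)
Σ b_i: 1/3·1 + 2/3·1 = 1 ✓
b·c: 2/3·3/4 = 1/2 ✓; 2 stages ⇒ order 2.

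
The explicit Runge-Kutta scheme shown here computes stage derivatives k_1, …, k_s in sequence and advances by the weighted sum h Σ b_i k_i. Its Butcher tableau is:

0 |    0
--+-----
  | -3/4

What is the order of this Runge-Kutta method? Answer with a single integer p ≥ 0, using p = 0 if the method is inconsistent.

b = (-3/4)
c = (0)
Σ b_i: (-3/4)·1 = -3/4 ≠ 1 ⇒ order 0.

0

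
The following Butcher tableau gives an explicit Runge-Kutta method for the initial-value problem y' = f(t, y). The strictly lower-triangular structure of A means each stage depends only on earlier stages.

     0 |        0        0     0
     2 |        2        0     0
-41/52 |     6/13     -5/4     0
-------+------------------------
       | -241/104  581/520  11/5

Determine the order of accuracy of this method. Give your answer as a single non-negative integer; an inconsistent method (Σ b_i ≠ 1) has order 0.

b = (-241/104, 581/520, 11/5)
c = (0, 2, -41/52)
Ac = (0, 0, -5/2)
Σ b_i: (-241/104)·1 + 581/520·1 + 11/5·1 = 1 ✓
b·c: 581/520·2 + 11/5·(-41/52) = 1/2 ✓
b·c²: 581/520·4 + 11/5·1681/2704 = 15783/2704 ≠ 1/3 ⇒ order 2.
b·Ac: 11/5·(-5/2) = -11/2 ≠ 1/6

2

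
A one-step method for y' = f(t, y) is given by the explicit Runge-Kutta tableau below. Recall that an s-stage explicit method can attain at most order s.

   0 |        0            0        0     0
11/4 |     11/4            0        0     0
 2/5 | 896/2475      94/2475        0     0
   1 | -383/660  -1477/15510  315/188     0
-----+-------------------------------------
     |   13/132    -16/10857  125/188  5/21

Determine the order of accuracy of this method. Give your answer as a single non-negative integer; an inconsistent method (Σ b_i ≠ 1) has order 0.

b = (13/132, -16/10857, 125/188, 5/21)
c = (0, 11/4, 2/5, 1)
Ac = (0, 0, 47/450, 49/120)
Σ b_i: 13/132·1 + (-16/10857)·1 + 125/188·1 + 5/21·1 = 1 ✓
b·c: (-16/10857)·11/4 + 125/188·2/5 + 5/21·1 = 1/2 ✓
b·c²: (-16/10857)·121/16 + 125/188·4/25 + 5/21·1 = 1/3 ✓
b·Ac: 125/188·47/450 + 5/21·49/120 = 1/6 ✓
b·c³: (-16/10857)·1331/64 + 125/188·8/125 + 5/21·1 = 1/4 ✓
b·(c∘Ac): 125/188·47/1125 + 5/21·49/120 = 1/8 ✓
b·Ac²: 125/188·517/1800 + 5/21·(-217/480) = 1/12 ✓
b·A²c: 5/21·7/40 = 1/24 ✓; 4 stages ⇒ order 4.

4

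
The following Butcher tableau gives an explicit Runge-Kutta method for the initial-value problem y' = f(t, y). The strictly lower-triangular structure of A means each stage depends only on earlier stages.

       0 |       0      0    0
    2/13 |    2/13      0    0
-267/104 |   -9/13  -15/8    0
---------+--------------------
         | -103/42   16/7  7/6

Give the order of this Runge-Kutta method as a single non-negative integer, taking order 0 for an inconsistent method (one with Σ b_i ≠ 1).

b = (-103/42, 16/7, 7/6)
c = (0, 2/13, -267/104)
Ac = (0, 0, -15/52)
Σ b_i: (-103/42)·1 + 16/7·1 + 7/6·1 = 1 ✓
b·c: 16/7·2/13 + 7/6·(-267/104) = -3849/1456 ≠ 1/2 ⇒ order 1.

1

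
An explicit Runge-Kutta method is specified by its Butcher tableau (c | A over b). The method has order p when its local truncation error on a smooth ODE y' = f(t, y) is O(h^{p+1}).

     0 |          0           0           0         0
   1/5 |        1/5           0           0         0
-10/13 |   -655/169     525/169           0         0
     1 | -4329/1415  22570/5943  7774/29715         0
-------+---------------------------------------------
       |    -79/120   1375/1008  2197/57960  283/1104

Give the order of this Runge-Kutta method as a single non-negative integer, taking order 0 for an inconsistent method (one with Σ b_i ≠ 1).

b = (-79/120, 1375/1008, 2197/57960, 283/1104)
c = (0, 1/5, -10/13, 1)
Ac = (0, 0, 105/169, 158/283)
Σ b_i: (-79/120)·1 + 1375/1008·1 + 2197/57960·1 + 283/1104·1 = 1 ✓
b·c: 1375/1008·1/5 + 2197/57960·(-10/13) + 283/1104·1 = 1/2 ✓
b·c²: 1375/1008·1/25 + 2197/57960·100/169 + 283/1104·1 = 1/3 ✓
b·Ac: 2197/57960·105/169 + 283/1104·158/283 = 1/6 ✓
b·c³: 1375/1008·1/125 + 2197/57960·(-1000/2197) + 283/1104·1 = 1/4 ✓
b·(c∘Ac): 2197/57960·(-1050/2197) + 283/1104·158/283 = 1/8 ✓
b·Ac²: 2197/57960·21/169 + 283/1104·434/1415 = 1/12 ✓
b·A²c: 283/1104·46/283 = 1/24 ✓; 4 stages ⇒ order 4.

4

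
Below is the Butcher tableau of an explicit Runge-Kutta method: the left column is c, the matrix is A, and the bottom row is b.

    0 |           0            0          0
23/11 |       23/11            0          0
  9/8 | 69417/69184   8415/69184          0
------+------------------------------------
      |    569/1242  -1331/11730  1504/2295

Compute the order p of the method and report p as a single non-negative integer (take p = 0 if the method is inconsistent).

b = (569/1242, -1331/11730, 1504/2295)
c = (0, 23/11, 9/8)
Ac = (0, 0, 765/3008)
Σ b_i: 569/1242·1 + (-1331/11730)·1 + 1504/2295·1 = 1 ✓
b·c: (-1331/11730)·23/11 + 1504/2295·9/8 = 1/2 ✓
b·c²: (-1331/11730)·529/121 + 1504/2295·81/64 = 1/3 ✓
b·Ac: 1504/2295·765/3008 = 1/6 ✓; 3 stages ⇒ order 3.

3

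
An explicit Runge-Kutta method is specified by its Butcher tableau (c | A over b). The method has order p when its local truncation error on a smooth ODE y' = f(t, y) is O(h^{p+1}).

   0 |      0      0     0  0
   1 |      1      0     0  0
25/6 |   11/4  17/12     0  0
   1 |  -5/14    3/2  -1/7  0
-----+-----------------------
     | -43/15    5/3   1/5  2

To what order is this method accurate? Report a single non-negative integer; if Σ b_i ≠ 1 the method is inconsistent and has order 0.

1

b = (-43/15, 5/3, 1/5, 2)
c = (0, 1, 25/6, 1)
Ac = (0, 0, 17/12, 19/21)
Σ b_i: (-43/15)·1 + 5/3·1 + 1/5·1 + 2·1 = 1 ✓
b·c: 5/3·1 + 1/5·25/6 + 2·1 = 9/2 ≠ 1/2 ⇒ order 1.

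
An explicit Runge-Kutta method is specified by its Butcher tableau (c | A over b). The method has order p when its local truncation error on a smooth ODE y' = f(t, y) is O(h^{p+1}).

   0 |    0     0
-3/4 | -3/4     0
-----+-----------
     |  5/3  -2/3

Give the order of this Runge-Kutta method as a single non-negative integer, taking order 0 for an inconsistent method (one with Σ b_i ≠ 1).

2

b = (5/3, -2/3)
c = (0, -3/4)
Σ b_i: 5/3·1 + (-2/3)·1 = 1 ✓
b·c: (-2/3)·(-3/4) = 1/2 ✓; 2 stages ⇒ order 2.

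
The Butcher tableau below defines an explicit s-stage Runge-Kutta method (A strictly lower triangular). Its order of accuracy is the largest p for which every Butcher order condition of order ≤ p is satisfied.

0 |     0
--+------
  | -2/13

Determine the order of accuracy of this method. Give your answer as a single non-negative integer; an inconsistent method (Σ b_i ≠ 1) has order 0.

b = (-2/13)
c = (0)
Σ b_i: (-2/13)·1 = -2/13 ≠ 1 ⇒ order 0.

0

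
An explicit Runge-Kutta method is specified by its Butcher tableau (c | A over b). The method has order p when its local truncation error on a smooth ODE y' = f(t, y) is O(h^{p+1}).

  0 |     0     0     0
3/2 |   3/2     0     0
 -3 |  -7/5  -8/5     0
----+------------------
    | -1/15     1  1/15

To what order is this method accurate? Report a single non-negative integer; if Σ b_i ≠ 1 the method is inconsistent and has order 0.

1

b = (-1/15, 1, 1/15)
c = (0, 3/2, -3)
Ac = (0, 0, -12/5)
Σ b_i: (-1/15)·1 + 1·1 + 1/15·1 = 1 ✓
b·c: 1·3/2 + 1/15·(-3) = 13/10 ≠ 1/2 ⇒ order 1.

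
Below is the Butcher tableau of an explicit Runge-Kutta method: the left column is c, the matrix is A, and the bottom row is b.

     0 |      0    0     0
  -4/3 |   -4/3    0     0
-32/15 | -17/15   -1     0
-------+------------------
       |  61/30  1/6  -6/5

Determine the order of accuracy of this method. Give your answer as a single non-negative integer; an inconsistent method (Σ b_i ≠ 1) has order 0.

b = (61/30, 1/6, -6/5)
c = (0, -4/3, -32/15)
Ac = (0, 0, 4/3)
Σ b_i: 61/30·1 + 1/6·1 + (-6/5)·1 = 1 ✓
b·c: 1/6·(-4/3) + (-6/5)·(-32/15) = 526/225 ≠ 1/2 ⇒ order 1.

1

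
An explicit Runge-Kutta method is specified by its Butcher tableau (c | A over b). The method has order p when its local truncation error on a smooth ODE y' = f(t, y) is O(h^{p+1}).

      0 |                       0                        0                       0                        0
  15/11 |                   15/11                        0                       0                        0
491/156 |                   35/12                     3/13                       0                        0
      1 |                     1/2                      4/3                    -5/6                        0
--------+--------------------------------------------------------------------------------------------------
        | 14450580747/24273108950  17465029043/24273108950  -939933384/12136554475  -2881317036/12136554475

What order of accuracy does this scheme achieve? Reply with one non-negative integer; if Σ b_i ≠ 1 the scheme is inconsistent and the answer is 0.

3

b = (14450580747/24273108950, 17465029043/24273108950, -939933384/12136554475, -2881317036/12136554475)
c = (0, 15/11, 491/156, 1)
Ac = (0, 0, 45/143, -8285/10296)
Σ b_i: 14450580747/24273108950·1 + 17465029043/24273108950·1 + (-939933384/12136554475)·1 + (-2881317036/12136554475)·1 = 1 ✓
b·c: 17465029043/24273108950·15/11 + (-939933384/12136554475)·491/156 + (-2881317036/12136554475)·1 = 1/2 ✓
b·c²: 17465029043/24273108950·225/121 + (-939933384/12136554475)·241081/24336 + (-2881317036/12136554475)·1 = 1/3 ✓
b·Ac: (-939933384/12136554475)·45/143 + (-2881317036/12136554475)·(-8285/10296) = 1/6 ✓
b·c³: 17465029043/24273108950·3375/1331 + (-939933384/12136554475)·118370771/3796416 + (-2881317036/12136554475)·1 = -20684964742523/24991592974920 ≠ 1/4 ⇒ order 3.
b·(c∘Ac): (-939933384/12136554475)·7365/7436 + (-2881317036/12136554475)·(-8285/10296) = 3663220565/32040503814 ≠ 1/8
b·Ac²: (-939933384/12136554475)·675/1573 + (-2881317036/12136554475)·(-102049205/17667936) = 33439383908231/24991592974920 ≠ 1/12
b·A²c: (-2881317036/12136554475)·(-75/286) = 332459658/5340083969 ≠ 1/24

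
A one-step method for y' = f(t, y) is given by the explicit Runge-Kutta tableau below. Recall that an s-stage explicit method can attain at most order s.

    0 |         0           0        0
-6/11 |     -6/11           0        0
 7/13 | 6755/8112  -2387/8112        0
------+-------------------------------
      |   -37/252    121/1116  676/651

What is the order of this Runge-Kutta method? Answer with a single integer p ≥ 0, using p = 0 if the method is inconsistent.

3

b = (-37/252, 121/1116, 676/651)
c = (0, -6/11, 7/13)
Ac = (0, 0, 217/1352)
Σ b_i: (-37/252)·1 + 121/1116·1 + 676/651·1 = 1 ✓
b·c: 121/1116·(-6/11) + 676/651·7/13 = 1/2 ✓
b·c²: 121/1116·36/121 + 676/651·49/169 = 1/3 ✓
b·Ac: 676/651·217/1352 = 1/6 ✓; 3 stages ⇒ order 3.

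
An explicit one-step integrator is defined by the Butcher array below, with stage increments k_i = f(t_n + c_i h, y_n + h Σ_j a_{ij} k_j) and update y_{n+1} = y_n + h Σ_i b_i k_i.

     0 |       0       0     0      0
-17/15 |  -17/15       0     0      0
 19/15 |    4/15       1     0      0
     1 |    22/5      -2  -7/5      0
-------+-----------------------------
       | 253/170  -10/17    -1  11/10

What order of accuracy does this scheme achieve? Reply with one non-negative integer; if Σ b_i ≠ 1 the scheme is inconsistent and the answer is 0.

b = (253/170, -10/17, -1, 11/10)
c = (0, -17/15, 19/15, 1)
Ac = (0, 0, -17/15, 37/75)
Σ b_i: 253/170·1 + (-10/17)·1 + (-1)·1 + 11/10·1 = 1 ✓
b·c: (-10/17)·(-17/15) + (-1)·19/15 + 11/10·1 = 1/2 ✓
b·c²: (-10/17)·289/225 + (-1)·361/225 + 11/10·1 = -63/50 ≠ 1/3 ⇒ order 2.
b·Ac: (-1)·(-17/15) + 11/10·37/75 = 419/250 ≠ 1/6

2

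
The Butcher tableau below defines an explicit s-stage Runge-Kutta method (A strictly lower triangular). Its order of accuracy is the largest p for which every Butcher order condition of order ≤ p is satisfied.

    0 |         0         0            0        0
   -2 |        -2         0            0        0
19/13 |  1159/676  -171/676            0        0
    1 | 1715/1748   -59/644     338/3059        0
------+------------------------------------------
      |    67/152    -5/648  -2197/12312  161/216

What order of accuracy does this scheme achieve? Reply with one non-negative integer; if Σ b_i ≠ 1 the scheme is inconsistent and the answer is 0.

4

b = (67/152, -5/648, -2197/12312, 161/216)
c = (0, -2, 19/13, 1)
Ac = (0, 0, 171/338, 111/322)
Σ b_i: 67/152·1 + (-5/648)·1 + (-2197/12312)·1 + 161/216·1 = 1 ✓
b·c: (-5/648)·(-2) + (-2197/12312)·19/13 + 161/216·1 = 1/2 ✓
b·c²: (-5/648)·4 + (-2197/12312)·361/169 + 161/216·1 = 1/3 ✓
b·Ac: (-2197/12312)·171/338 + 161/216·111/322 = 1/6 ✓
b·c³: (-5/648)·(-8) + (-2197/12312)·6859/2197 + 161/216·1 = 1/4 ✓
b·(c∘Ac): (-2197/12312)·3249/4394 + 161/216·111/322 = 1/8 ✓
b·Ac²: (-2197/12312)·(-171/169) + 161/216·(-3/23) = 1/12 ✓
b·A²c: 161/216·9/161 = 1/24 ✓; 4 stages ⇒ order 4.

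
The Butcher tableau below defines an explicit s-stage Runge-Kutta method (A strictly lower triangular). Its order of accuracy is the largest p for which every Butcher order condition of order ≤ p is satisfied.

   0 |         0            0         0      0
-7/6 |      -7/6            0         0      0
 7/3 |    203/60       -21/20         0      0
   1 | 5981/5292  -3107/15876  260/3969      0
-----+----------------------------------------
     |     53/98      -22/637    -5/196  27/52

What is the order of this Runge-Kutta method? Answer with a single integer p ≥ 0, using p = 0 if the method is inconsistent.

4

b = (53/98, -22/637, -5/196, 27/52)
c = (0, -7/6, 7/3, 1)
Ac = (0, 0, 49/40, 247/648)
Σ b_i: 53/98·1 + (-22/637)·1 + (-5/196)·1 + 27/52·1 = 1 ✓
b·c: (-22/637)·(-7/6) + (-5/196)·7/3 + 27/52·1 = 1/2 ✓
b·c²: (-22/637)·49/36 + (-5/196)·49/9 + 27/52·1 = 1/3 ✓
b·Ac: (-5/196)·49/40 + 27/52·247/648 = 1/6 ✓
b·c³: (-22/637)·(-343/216) + (-5/196)·343/27 + 27/52·1 = 1/4 ✓
b·(c∘Ac): (-5/196)·343/120 + 27/52·247/648 = 1/8 ✓
b·Ac²: (-5/196)·(-343/240) + 27/52·13/144 = 1/12 ✓
b·A²c: 27/52·13/162 = 1/24 ✓; 4 stages ⇒ order 4.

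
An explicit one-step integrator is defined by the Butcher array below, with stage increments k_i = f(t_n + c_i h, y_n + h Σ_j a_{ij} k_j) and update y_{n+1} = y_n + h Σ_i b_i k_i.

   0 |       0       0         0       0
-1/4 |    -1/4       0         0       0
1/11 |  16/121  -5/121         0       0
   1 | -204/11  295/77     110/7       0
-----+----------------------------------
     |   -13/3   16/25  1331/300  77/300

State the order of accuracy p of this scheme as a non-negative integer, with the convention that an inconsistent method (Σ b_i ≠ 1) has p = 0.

b = (-13/3, 16/25, 1331/300, 77/300)
c = (0, -1/4, 1/11, 1)
Ac = (0, 0, 5/484, 145/308)
Σ b_i: (-13/3)·1 + 16/25·1 + 1331/300·1 + 77/300·1 = 1 ✓
b·c: 16/25·(-1/4) + 1331/300·1/11 + 77/300·1 = 1/2 ✓
b·c²: 16/25·1/16 + 1331/300·1/121 + 77/300·1 = 1/3 ✓
b·Ac: 1331/300·5/484 + 77/300·145/308 = 1/6 ✓
b·c³: 16/25·(-1/64) + 1331/300·1/1331 + 77/300·1 = 1/4 ✓
b·(c∘Ac): 1331/300·5/5324 + 77/300·145/308 = 1/8 ✓
b·Ac²: 1331/300·(-5/1936) + 77/300·65/176 = 1/12 ✓
b·A²c: 77/300·25/154 = 1/24 ✓; 4 stages ⇒ order 4.

4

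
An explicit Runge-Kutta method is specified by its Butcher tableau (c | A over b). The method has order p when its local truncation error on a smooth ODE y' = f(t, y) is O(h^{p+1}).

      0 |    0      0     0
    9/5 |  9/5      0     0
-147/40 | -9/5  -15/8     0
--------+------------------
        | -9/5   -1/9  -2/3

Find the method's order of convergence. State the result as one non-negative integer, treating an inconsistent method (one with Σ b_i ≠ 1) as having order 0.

b = (-9/5, -1/9, -2/3)
c = (0, 9/5, -147/40)
Ac = (0, 0, -27/8)
Σ b_i: (-9/5)·1 + (-1/9)·1 + (-2/3)·1 = -116/45 ≠ 1 ⇒ order 0.

0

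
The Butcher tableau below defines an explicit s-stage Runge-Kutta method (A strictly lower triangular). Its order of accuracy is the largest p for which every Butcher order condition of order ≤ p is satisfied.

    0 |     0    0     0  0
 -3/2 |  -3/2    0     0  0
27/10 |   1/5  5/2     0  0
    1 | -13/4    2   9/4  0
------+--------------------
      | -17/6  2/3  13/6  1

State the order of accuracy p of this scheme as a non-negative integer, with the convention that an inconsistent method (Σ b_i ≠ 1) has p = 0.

b = (-17/6, 2/3, 13/6, 1)
c = (0, -3/2, 27/10, 1)
Ac = (0, 0, -15/4, 123/40)
Σ b_i: (-17/6)·1 + 2/3·1 + 13/6·1 + 1·1 = 1 ✓
b·c: 2/3·(-3/2) + 13/6·27/10 + 1·1 = 117/20 ≠ 1/2 ⇒ order 1.

1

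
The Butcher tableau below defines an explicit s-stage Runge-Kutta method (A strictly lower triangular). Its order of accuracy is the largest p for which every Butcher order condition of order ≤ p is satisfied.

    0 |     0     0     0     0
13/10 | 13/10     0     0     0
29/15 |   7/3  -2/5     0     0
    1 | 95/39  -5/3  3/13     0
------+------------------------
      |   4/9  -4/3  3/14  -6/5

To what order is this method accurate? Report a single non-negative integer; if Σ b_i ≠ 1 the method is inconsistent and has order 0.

0

b = (4/9, -4/3, 3/14, -6/5)
c = (0, 13/10, 29/15, 1)
Ac = (0, 0, -13/25, -671/390)
Σ b_i: 4/9·1 + (-4/3)·1 + 3/14·1 + (-6/5)·1 = -1181/630 ≠ 1 ⇒ order 0.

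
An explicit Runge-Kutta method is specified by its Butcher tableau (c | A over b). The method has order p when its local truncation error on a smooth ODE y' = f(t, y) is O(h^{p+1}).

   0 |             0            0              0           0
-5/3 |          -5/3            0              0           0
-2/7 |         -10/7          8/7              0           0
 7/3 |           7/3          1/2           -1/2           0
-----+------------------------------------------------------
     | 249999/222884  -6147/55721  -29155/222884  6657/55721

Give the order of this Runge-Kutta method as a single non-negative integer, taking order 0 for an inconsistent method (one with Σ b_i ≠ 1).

3

b = (249999/222884, -6147/55721, -29155/222884, 6657/55721)
c = (0, -5/3, -2/7, 7/3)
Ac = (0, 0, -40/21, -29/42)
Σ b_i: 249999/222884·1 + (-6147/55721)·1 + (-29155/222884)·1 + 6657/55721·1 = 1 ✓
b·c: (-6147/55721)·(-5/3) + (-29155/222884)·(-2/7) + 6657/55721·7/3 = 1/2 ✓
b·c²: (-6147/55721)·25/9 + (-29155/222884)·4/49 + 6657/55721·49/9 = 1/3 ✓
b·Ac: (-29155/222884)·(-40/21) + 6657/55721·(-29/42) = 1/6 ✓
b·c³: (-6147/55721)·(-125/27) + (-29155/222884)·(-8/343) + 6657/55721·343/27 = 1018772/501489 ≠ 1/4 ⇒ order 3.
b·(c∘Ac): (-29155/222884)·80/147 + 6657/55721·(-29/18) = -88151/334326 ≠ 1/8
b·Ac²: (-29155/222884)·200/63 + 6657/55721·1189/882 = -1784761/7020846 ≠ 1/12
b·A²c: 6657/55721·20/21 = 6340/55721 ≠ 1/24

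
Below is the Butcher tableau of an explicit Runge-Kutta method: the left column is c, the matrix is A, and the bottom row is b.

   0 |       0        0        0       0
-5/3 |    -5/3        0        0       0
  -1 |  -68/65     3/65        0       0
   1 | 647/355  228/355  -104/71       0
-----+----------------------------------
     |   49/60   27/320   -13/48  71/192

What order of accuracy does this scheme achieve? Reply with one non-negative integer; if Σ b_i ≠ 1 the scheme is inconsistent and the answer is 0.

b = (49/60, 27/320, -13/48, 71/192)
c = (0, -5/3, -1, 1)
Ac = (0, 0, -1/13, 28/71)
Σ b_i: 49/60·1 + 27/320·1 + (-13/48)·1 + 71/192·1 = 1 ✓
b·c: 27/320·(-5/3) + (-13/48)·(-1) + 71/192·1 = 1/2 ✓
b·c²: 27/320·25/9 + (-13/48)·1 + 71/192·1 = 1/3 ✓
b·Ac: (-13/48)·(-1/13) + 71/192·28/71 = 1/6 ✓
b·c³: 27/320·(-125/27) + (-13/48)·(-1) + 71/192·1 = 1/4 ✓
b·(c∘Ac): (-13/48)·1/13 + 71/192·28/71 = 1/8 ✓
b·Ac²: (-13/48)·5/39 + 71/192·68/213 = 1/12 ✓
b·A²c: 71/192·8/71 = 1/24 ✓; 4 stages ⇒ order 4.

4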